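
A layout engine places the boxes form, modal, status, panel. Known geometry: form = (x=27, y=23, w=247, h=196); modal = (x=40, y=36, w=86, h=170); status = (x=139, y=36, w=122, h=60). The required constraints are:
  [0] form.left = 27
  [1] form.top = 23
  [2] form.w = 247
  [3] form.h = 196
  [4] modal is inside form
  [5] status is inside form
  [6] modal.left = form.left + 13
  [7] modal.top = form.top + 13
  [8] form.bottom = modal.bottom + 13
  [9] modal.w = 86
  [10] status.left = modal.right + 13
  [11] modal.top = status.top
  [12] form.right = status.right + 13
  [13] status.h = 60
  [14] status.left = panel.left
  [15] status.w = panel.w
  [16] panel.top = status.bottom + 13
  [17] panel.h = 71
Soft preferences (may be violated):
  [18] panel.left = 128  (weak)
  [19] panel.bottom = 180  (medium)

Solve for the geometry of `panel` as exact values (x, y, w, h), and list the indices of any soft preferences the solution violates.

panel = (x=139, y=109, w=122, h=71)
violated soft preferences: 18

1. panel.x = 139  [status.left = panel.left]
2. panel.w = 122  [status.w = panel.w]
3. panel.y = 109  [panel.top = status.bottom + 13]
4. panel.h = 71  [panel.h = 71]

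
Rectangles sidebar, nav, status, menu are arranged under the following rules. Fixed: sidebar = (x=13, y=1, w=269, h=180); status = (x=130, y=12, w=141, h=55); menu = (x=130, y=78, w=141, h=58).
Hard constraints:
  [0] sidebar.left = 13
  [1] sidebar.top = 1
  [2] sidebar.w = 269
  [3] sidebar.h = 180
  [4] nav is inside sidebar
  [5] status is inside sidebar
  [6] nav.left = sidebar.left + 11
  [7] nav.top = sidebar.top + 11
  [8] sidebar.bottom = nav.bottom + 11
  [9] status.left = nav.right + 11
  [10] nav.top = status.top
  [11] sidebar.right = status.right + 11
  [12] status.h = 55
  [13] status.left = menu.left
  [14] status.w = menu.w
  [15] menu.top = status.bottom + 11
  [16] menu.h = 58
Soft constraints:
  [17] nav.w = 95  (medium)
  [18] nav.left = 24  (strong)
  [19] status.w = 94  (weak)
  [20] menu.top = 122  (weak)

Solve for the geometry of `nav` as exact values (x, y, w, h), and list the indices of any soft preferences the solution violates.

1. nav.x = 24  [nav.left = sidebar.left + 11]
2. nav.y = 12  [nav.top = sidebar.top + 11]
3. nav.h = 158  [sidebar.bottom = nav.bottom + 11]
4. nav.w = 95  [status.left = nav.right + 11]

nav = (x=24, y=12, w=95, h=158)
violated soft preferences: 19, 20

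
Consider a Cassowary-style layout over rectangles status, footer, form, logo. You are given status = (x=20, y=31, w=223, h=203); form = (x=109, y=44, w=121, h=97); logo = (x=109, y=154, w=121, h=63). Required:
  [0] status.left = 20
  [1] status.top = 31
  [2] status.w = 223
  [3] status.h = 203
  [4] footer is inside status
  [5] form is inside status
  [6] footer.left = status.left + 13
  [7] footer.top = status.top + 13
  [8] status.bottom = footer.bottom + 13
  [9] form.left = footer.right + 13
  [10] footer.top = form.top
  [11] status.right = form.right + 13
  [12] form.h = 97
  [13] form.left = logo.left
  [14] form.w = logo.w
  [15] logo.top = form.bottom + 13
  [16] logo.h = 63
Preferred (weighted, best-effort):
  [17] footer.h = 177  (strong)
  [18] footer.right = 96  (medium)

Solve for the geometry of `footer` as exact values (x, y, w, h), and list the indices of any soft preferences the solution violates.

footer = (x=33, y=44, w=63, h=177)
violated soft preferences: none

1. footer.x = 33  [footer.left = status.left + 13]
2. footer.y = 44  [footer.top = status.top + 13]
3. footer.h = 177  [status.bottom = footer.bottom + 13]
4. footer.w = 63  [form.left = footer.right + 13]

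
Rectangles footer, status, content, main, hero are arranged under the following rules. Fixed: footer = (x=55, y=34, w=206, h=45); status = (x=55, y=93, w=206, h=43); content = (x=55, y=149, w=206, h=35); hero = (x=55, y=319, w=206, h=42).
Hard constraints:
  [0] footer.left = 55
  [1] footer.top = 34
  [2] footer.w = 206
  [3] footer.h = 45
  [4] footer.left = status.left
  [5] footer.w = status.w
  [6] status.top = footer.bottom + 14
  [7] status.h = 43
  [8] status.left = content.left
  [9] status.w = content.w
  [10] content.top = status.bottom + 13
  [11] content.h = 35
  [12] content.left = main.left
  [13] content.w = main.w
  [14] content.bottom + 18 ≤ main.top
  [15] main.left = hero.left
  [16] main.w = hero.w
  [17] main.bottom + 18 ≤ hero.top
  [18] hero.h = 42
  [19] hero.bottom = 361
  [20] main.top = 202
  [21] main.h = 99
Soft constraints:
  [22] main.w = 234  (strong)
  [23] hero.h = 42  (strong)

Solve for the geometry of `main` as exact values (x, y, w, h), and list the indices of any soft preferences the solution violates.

main = (x=55, y=202, w=206, h=99)
violated soft preferences: 22

1. main.x = 55  [content.left = main.left]
2. main.w = 206  [content.w = main.w]
3. main.y = 202  [main.top = 202]
4. main.h = 99  [main.h = 99]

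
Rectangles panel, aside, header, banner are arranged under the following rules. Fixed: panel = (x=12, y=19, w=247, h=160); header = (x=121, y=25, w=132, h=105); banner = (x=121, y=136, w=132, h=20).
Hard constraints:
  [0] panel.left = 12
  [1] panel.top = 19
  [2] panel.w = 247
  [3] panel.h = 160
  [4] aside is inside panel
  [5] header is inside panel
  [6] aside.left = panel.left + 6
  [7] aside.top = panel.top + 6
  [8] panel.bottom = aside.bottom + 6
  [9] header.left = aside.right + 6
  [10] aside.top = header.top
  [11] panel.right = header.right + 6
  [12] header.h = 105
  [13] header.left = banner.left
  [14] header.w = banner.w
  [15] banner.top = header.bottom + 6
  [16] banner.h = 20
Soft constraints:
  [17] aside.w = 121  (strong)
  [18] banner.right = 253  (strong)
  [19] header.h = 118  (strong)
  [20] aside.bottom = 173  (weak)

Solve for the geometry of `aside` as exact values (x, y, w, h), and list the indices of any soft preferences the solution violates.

1. aside.x = 18  [aside.left = panel.left + 6]
2. aside.y = 25  [aside.top = panel.top + 6]
3. aside.h = 148  [panel.bottom = aside.bottom + 6]
4. aside.w = 97  [header.left = aside.right + 6]

aside = (x=18, y=25, w=97, h=148)
violated soft preferences: 17, 19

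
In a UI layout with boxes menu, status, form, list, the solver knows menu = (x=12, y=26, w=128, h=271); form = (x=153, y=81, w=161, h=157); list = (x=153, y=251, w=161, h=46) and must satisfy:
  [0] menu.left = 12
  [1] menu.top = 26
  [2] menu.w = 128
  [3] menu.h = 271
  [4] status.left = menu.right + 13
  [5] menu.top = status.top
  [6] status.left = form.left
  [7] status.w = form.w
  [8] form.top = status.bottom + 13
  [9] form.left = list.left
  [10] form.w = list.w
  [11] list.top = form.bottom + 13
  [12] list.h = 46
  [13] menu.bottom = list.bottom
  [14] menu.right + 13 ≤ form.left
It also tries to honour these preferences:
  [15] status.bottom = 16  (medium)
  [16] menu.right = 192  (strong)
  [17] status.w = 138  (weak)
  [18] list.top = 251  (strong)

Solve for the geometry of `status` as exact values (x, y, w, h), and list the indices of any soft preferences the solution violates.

1. status.x = 153  [status.left = menu.right + 13]
2. status.y = 26  [menu.top = status.top]
3. status.w = 161  [status.w = form.w]
4. status.h = 42  [form.top = status.bottom + 13]

status = (x=153, y=26, w=161, h=42)
violated soft preferences: 15, 16, 17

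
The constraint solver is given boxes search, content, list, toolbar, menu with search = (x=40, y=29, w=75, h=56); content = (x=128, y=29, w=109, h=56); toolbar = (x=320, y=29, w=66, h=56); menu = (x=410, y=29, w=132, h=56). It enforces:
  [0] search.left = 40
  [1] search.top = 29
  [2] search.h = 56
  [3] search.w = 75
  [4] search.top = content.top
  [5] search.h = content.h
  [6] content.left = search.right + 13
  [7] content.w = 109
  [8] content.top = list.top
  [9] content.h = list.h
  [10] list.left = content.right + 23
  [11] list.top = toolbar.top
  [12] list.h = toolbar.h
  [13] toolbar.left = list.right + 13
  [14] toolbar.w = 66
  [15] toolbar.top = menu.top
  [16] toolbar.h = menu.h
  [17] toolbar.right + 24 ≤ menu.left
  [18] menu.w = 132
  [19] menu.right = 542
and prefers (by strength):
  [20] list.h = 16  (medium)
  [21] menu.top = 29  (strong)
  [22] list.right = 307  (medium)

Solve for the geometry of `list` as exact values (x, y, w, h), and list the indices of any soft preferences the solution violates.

1. list.y = 29  [content.top = list.top]
2. list.h = 56  [content.h = list.h]
3. list.x = 260  [list.left = content.right + 23]
4. list.w = 47  [toolbar.left = list.right + 13]

list = (x=260, y=29, w=47, h=56)
violated soft preferences: 20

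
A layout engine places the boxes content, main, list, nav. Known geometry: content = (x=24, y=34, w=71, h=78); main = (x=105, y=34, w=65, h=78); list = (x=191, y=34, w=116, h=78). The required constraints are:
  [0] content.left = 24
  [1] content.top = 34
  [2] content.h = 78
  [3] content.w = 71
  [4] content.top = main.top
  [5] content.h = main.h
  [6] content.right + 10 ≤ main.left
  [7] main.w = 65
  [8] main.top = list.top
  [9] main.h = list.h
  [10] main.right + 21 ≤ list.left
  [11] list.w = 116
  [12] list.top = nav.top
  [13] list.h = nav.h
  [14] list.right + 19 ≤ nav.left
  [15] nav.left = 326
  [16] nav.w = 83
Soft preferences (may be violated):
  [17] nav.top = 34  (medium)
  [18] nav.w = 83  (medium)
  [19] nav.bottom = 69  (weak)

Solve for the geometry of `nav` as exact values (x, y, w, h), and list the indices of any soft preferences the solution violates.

1. nav.y = 34  [list.top = nav.top]
2. nav.h = 78  [list.h = nav.h]
3. nav.x = 326  [nav.left = 326]
4. nav.w = 83  [nav.w = 83]

nav = (x=326, y=34, w=83, h=78)
violated soft preferences: 19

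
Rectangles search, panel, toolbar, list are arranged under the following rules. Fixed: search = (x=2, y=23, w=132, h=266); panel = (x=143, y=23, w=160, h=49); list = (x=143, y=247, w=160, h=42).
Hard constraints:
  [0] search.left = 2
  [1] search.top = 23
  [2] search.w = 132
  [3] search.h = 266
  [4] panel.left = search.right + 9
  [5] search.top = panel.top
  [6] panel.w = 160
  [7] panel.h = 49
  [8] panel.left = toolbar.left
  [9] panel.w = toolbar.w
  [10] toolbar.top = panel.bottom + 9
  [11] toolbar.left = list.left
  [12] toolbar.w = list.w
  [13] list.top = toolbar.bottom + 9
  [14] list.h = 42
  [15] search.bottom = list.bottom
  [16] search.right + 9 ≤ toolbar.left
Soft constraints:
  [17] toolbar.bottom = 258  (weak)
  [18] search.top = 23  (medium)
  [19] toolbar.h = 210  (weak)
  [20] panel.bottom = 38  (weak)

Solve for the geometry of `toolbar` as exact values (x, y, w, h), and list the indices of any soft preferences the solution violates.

1. toolbar.x = 143  [panel.left = toolbar.left]
2. toolbar.w = 160  [panel.w = toolbar.w]
3. toolbar.y = 81  [toolbar.top = panel.bottom + 9]
4. toolbar.h = 157  [list.top = toolbar.bottom + 9]

toolbar = (x=143, y=81, w=160, h=157)
violated soft preferences: 17, 19, 20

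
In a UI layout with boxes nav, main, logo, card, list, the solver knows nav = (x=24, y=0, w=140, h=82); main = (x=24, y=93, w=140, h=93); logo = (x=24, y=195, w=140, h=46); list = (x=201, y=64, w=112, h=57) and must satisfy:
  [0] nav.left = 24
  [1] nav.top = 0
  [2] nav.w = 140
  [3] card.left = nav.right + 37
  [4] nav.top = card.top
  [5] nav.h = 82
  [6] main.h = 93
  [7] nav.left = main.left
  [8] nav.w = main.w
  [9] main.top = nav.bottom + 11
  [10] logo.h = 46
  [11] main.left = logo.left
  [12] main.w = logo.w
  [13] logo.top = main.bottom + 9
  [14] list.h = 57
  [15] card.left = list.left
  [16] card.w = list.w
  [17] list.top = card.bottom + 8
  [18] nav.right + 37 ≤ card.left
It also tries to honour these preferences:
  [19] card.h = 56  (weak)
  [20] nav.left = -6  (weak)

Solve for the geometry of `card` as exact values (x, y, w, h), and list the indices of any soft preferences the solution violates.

card = (x=201, y=0, w=112, h=56)
violated soft preferences: 20

1. card.x = 201  [card.left = nav.right + 37]
2. card.y = 0  [nav.top = card.top]
3. card.w = 112  [card.w = list.w]
4. card.h = 56  [list.top = card.bottom + 8]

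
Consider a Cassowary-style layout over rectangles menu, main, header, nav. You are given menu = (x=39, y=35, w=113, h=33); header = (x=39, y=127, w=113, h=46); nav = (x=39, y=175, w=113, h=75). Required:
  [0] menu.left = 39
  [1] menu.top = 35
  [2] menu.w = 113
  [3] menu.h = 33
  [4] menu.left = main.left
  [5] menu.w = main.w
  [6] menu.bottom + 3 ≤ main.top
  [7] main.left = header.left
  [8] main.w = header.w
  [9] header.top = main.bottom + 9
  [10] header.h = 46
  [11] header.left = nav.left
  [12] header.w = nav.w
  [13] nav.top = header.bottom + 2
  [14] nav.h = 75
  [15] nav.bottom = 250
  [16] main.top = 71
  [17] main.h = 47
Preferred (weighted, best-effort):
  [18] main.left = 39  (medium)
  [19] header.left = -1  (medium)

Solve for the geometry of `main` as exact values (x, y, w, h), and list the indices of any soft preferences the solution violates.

1. main.x = 39  [menu.left = main.left]
2. main.w = 113  [menu.w = main.w]
3. main.y = 71  [main.top = 71]
4. main.h = 47  [main.h = 47]

main = (x=39, y=71, w=113, h=47)
violated soft preferences: 19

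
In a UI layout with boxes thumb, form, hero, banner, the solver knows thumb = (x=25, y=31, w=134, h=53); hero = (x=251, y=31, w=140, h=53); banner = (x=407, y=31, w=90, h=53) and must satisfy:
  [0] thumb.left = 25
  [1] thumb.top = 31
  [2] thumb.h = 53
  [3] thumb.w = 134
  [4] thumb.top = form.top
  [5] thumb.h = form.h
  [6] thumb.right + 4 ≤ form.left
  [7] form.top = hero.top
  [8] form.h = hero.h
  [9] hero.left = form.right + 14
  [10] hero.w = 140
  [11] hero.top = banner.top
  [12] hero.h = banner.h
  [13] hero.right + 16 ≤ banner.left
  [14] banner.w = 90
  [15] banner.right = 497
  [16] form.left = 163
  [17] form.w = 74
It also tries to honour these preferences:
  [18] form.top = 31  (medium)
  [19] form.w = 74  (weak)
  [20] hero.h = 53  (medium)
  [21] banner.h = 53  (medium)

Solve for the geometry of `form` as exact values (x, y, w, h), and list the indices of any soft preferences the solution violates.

1. form.y = 31  [thumb.top = form.top]
2. form.h = 53  [thumb.h = form.h]
3. form.x = 163  [form.left = 163]
4. form.w = 74  [form.w = 74]

form = (x=163, y=31, w=74, h=53)
violated soft preferences: none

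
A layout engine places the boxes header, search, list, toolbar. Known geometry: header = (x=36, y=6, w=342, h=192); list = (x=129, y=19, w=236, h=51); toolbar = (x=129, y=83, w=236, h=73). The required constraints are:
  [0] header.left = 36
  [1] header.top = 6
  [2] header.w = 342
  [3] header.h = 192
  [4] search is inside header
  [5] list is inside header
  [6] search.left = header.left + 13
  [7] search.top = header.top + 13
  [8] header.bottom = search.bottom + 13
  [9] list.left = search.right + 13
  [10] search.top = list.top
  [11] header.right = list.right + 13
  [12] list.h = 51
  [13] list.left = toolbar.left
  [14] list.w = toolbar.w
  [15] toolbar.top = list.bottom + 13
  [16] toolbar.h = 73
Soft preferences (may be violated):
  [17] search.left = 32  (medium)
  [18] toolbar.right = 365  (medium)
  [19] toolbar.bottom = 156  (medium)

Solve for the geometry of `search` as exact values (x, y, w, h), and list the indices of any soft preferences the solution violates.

search = (x=49, y=19, w=67, h=166)
violated soft preferences: 17

1. search.x = 49  [search.left = header.left + 13]
2. search.y = 19  [search.top = header.top + 13]
3. search.h = 166  [header.bottom = search.bottom + 13]
4. search.w = 67  [list.left = search.right + 13]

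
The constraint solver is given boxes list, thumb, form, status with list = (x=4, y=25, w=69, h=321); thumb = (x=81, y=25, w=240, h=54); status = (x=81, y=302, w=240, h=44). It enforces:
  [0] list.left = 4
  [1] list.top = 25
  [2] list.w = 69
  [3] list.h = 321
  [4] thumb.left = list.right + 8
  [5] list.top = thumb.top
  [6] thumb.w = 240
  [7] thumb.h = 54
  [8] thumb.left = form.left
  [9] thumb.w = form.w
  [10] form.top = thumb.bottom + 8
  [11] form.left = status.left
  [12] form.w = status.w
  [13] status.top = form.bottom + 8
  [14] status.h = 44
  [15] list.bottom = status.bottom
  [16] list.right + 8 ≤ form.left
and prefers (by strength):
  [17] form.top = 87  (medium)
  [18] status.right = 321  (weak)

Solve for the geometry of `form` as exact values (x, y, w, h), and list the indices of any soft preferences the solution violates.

form = (x=81, y=87, w=240, h=207)
violated soft preferences: none

1. form.x = 81  [thumb.left = form.left]
2. form.w = 240  [thumb.w = form.w]
3. form.y = 87  [form.top = thumb.bottom + 8]
4. form.h = 207  [status.top = form.bottom + 8]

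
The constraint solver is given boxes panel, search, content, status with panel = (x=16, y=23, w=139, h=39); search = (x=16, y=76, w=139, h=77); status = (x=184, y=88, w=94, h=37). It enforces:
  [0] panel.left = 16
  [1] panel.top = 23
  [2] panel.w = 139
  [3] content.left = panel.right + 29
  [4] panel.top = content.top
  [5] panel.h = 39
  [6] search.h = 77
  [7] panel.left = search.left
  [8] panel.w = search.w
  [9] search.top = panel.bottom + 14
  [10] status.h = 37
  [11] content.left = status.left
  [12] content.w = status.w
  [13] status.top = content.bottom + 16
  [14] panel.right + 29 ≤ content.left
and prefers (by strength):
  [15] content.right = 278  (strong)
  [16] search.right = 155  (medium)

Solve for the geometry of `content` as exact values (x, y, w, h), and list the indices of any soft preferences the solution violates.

content = (x=184, y=23, w=94, h=49)
violated soft preferences: none

1. content.x = 184  [content.left = panel.right + 29]
2. content.y = 23  [panel.top = content.top]
3. content.w = 94  [content.w = status.w]
4. content.h = 49  [status.top = content.bottom + 16]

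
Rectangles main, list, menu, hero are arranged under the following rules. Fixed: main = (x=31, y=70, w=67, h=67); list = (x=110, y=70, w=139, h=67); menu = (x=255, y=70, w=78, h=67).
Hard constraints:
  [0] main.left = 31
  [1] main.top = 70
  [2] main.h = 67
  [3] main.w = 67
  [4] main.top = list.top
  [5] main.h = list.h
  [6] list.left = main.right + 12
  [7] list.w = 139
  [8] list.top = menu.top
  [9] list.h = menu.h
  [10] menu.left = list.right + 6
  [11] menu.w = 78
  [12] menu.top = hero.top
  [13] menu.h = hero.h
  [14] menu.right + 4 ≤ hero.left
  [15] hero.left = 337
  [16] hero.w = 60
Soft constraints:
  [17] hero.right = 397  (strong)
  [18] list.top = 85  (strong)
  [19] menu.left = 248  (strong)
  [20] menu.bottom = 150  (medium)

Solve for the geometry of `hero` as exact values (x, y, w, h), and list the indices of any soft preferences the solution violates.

hero = (x=337, y=70, w=60, h=67)
violated soft preferences: 18, 19, 20

1. hero.y = 70  [menu.top = hero.top]
2. hero.h = 67  [menu.h = hero.h]
3. hero.x = 337  [hero.left = 337]
4. hero.w = 60  [hero.w = 60]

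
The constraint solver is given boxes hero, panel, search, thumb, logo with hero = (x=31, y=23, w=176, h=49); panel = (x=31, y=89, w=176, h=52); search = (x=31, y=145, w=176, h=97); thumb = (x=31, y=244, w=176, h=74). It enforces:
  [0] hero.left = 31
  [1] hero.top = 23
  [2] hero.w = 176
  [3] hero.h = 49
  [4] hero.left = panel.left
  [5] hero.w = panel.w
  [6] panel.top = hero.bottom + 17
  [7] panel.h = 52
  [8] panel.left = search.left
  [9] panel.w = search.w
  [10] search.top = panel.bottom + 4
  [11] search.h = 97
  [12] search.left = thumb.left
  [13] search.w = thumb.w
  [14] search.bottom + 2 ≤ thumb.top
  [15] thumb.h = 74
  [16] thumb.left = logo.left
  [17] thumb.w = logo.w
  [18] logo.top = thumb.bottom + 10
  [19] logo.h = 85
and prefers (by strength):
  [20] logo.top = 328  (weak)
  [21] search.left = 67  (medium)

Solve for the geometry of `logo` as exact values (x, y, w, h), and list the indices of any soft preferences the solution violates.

1. logo.x = 31  [thumb.left = logo.left]
2. logo.w = 176  [thumb.w = logo.w]
3. logo.y = 328  [logo.top = thumb.bottom + 10]
4. logo.h = 85  [logo.h = 85]

logo = (x=31, y=328, w=176, h=85)
violated soft preferences: 21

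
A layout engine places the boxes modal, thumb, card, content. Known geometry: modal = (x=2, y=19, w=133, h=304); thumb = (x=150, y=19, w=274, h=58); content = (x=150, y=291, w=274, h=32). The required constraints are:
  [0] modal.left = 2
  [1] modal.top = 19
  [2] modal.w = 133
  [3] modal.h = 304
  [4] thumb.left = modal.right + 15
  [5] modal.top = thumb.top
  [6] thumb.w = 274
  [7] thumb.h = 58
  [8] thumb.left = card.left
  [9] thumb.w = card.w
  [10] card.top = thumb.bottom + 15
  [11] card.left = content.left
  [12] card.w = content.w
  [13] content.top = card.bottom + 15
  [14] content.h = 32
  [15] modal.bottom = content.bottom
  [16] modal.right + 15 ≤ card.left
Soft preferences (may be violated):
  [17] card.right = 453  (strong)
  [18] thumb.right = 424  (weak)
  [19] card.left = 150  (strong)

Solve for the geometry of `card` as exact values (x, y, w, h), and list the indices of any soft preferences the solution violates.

1. card.x = 150  [thumb.left = card.left]
2. card.w = 274  [thumb.w = card.w]
3. card.y = 92  [card.top = thumb.bottom + 15]
4. card.h = 184  [content.top = card.bottom + 15]

card = (x=150, y=92, w=274, h=184)
violated soft preferences: 17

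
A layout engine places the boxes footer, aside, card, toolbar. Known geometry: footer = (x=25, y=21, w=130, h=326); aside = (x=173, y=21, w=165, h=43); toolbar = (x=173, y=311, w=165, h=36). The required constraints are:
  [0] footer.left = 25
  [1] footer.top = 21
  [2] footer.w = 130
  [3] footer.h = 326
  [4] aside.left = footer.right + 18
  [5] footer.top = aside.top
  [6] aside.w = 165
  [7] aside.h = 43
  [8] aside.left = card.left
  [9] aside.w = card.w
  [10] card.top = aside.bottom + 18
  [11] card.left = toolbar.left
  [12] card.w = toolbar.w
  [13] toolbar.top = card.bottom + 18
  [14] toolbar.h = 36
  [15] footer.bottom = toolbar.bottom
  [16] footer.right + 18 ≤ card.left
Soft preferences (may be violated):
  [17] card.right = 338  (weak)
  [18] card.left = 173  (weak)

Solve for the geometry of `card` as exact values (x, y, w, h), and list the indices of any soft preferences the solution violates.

1. card.x = 173  [aside.left = card.left]
2. card.w = 165  [aside.w = card.w]
3. card.y = 82  [card.top = aside.bottom + 18]
4. card.h = 211  [toolbar.top = card.bottom + 18]

card = (x=173, y=82, w=165, h=211)
violated soft preferences: none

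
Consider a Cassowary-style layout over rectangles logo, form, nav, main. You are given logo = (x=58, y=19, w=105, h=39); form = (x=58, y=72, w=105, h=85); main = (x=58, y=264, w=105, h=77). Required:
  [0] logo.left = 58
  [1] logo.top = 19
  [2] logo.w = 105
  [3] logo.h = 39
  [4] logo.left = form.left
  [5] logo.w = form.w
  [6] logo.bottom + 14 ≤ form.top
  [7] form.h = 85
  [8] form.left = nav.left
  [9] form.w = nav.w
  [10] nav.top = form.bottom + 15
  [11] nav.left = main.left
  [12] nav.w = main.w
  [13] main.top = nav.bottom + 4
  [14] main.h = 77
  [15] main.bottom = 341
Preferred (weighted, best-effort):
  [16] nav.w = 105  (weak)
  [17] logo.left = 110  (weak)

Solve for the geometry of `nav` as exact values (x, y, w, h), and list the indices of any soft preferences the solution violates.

nav = (x=58, y=172, w=105, h=88)
violated soft preferences: 17

1. nav.x = 58  [form.left = nav.left]
2. nav.w = 105  [form.w = nav.w]
3. nav.y = 172  [nav.top = form.bottom + 15]
4. nav.h = 88  [main.top = nav.bottom + 4]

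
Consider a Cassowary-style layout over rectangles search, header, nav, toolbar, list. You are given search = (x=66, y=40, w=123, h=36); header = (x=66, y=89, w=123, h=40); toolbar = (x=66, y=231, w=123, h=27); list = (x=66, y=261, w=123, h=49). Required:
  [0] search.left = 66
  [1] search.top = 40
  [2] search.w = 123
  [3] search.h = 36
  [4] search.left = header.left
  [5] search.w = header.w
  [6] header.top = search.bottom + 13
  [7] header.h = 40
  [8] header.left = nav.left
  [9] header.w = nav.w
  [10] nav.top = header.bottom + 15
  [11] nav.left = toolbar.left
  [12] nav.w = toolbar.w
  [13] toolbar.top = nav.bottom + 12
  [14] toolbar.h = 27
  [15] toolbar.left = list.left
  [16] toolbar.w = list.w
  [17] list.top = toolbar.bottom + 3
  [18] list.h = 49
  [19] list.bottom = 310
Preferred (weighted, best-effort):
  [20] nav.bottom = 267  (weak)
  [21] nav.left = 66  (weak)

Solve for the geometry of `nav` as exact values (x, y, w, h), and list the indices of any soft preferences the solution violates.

1. nav.x = 66  [header.left = nav.left]
2. nav.w = 123  [header.w = nav.w]
3. nav.y = 144  [nav.top = header.bottom + 15]
4. nav.h = 75  [toolbar.top = nav.bottom + 12]

nav = (x=66, y=144, w=123, h=75)
violated soft preferences: 20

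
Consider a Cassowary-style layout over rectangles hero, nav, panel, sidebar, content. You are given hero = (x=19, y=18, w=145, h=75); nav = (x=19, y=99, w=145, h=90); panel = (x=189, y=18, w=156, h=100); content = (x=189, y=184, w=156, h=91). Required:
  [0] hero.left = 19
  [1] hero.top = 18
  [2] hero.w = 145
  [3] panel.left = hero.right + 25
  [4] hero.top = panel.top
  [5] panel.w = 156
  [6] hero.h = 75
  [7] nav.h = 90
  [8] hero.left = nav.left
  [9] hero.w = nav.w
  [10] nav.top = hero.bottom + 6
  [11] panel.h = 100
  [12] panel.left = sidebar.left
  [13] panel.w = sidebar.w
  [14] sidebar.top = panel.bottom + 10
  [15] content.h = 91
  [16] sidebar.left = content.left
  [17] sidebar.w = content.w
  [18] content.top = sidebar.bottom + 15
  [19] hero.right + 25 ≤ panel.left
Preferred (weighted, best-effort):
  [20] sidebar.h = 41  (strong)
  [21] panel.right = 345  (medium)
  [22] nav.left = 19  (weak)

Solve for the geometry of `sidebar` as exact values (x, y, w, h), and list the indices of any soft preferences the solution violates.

1. sidebar.x = 189  [panel.left = sidebar.left]
2. sidebar.w = 156  [panel.w = sidebar.w]
3. sidebar.y = 128  [sidebar.top = panel.bottom + 10]
4. sidebar.h = 41  [content.top = sidebar.bottom + 15]

sidebar = (x=189, y=128, w=156, h=41)
violated soft preferences: none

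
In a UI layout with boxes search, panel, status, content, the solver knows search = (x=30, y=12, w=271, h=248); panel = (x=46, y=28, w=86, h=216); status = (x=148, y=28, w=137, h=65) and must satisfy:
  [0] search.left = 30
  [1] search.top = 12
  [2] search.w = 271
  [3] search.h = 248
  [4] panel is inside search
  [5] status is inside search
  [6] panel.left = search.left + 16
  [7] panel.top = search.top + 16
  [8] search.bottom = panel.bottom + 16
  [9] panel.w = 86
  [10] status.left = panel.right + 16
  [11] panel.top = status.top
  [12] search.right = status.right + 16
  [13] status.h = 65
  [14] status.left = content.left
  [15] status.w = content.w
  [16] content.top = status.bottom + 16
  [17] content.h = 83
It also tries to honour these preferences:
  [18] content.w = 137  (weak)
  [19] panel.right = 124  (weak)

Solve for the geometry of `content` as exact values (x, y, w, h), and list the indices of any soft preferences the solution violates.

1. content.x = 148  [status.left = content.left]
2. content.w = 137  [status.w = content.w]
3. content.y = 109  [content.top = status.bottom + 16]
4. content.h = 83  [content.h = 83]

content = (x=148, y=109, w=137, h=83)
violated soft preferences: 19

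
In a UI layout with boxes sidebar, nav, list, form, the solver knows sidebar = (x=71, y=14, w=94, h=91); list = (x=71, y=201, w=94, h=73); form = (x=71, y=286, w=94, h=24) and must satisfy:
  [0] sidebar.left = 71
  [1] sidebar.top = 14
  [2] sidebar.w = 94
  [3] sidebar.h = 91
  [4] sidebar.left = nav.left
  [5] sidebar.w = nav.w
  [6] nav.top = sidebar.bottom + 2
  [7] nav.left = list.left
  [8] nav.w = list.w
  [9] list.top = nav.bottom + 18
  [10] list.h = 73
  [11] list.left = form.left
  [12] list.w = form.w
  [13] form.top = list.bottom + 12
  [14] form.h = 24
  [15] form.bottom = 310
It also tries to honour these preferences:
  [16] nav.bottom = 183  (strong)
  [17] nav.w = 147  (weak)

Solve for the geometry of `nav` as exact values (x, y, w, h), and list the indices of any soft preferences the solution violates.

nav = (x=71, y=107, w=94, h=76)
violated soft preferences: 17

1. nav.x = 71  [sidebar.left = nav.left]
2. nav.w = 94  [sidebar.w = nav.w]
3. nav.y = 107  [nav.top = sidebar.bottom + 2]
4. nav.h = 76  [list.top = nav.bottom + 18]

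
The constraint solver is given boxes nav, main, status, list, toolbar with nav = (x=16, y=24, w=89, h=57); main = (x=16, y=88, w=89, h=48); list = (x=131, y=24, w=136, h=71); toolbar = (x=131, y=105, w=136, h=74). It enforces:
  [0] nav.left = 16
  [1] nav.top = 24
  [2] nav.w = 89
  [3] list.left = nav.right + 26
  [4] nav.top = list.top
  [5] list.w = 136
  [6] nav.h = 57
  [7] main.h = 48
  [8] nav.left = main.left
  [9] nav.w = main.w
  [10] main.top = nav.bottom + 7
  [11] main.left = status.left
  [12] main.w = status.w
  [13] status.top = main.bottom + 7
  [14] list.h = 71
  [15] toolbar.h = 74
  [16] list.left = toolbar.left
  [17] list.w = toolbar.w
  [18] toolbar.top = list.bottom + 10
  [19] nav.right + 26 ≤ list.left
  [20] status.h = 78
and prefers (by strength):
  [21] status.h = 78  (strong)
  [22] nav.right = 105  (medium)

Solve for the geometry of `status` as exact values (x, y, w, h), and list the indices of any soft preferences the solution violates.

1. status.x = 16  [main.left = status.left]
2. status.w = 89  [main.w = status.w]
3. status.y = 143  [status.top = main.bottom + 7]
4. status.h = 78  [status.h = 78]

status = (x=16, y=143, w=89, h=78)
violated soft preferences: none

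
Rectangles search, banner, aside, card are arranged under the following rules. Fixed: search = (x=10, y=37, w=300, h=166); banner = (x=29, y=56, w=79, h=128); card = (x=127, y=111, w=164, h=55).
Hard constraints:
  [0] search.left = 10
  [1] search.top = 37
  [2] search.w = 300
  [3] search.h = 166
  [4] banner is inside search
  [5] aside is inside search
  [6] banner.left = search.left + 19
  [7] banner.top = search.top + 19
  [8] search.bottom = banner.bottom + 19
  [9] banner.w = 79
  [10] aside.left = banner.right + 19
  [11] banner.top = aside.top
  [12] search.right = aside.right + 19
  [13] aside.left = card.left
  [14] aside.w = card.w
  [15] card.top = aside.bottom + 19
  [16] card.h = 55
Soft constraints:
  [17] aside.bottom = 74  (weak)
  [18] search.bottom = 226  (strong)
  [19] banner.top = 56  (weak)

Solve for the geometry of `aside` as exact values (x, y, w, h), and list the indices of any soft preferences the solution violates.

aside = (x=127, y=56, w=164, h=36)
violated soft preferences: 17, 18

1. aside.x = 127  [aside.left = banner.right + 19]
2. aside.y = 56  [banner.top = aside.top]
3. aside.w = 164  [search.right = aside.right + 19]
4. aside.h = 36  [card.top = aside.bottom + 19]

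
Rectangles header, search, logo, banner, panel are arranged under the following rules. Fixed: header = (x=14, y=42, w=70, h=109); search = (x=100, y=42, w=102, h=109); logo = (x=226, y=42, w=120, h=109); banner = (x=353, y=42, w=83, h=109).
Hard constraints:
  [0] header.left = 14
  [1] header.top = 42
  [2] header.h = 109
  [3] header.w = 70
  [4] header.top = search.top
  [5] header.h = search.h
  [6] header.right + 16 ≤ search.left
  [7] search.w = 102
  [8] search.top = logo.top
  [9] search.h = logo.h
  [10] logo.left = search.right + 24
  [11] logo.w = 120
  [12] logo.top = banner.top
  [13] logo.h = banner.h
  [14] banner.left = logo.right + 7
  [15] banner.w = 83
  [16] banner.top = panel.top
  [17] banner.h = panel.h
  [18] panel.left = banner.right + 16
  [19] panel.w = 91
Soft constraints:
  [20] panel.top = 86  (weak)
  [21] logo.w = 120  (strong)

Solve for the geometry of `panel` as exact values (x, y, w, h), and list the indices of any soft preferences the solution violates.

1. panel.y = 42  [banner.top = panel.top]
2. panel.h = 109  [banner.h = panel.h]
3. panel.x = 452  [panel.left = banner.right + 16]
4. panel.w = 91  [panel.w = 91]

panel = (x=452, y=42, w=91, h=109)
violated soft preferences: 20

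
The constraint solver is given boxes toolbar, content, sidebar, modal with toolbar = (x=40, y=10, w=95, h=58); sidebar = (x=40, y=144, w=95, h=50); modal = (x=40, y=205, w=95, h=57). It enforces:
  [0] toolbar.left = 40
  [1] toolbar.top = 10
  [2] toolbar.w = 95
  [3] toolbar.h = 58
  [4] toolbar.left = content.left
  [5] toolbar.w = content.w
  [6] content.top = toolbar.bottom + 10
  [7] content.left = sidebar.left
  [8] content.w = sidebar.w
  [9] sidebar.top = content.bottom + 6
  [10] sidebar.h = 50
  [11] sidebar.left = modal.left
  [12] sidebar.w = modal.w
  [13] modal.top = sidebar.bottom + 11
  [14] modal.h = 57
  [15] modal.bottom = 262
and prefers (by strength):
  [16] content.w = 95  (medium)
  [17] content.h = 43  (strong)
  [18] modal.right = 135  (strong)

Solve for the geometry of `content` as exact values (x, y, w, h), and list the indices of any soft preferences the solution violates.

content = (x=40, y=78, w=95, h=60)
violated soft preferences: 17

1. content.x = 40  [toolbar.left = content.left]
2. content.w = 95  [toolbar.w = content.w]
3. content.y = 78  [content.top = toolbar.bottom + 10]
4. content.h = 60  [sidebar.top = content.bottom + 6]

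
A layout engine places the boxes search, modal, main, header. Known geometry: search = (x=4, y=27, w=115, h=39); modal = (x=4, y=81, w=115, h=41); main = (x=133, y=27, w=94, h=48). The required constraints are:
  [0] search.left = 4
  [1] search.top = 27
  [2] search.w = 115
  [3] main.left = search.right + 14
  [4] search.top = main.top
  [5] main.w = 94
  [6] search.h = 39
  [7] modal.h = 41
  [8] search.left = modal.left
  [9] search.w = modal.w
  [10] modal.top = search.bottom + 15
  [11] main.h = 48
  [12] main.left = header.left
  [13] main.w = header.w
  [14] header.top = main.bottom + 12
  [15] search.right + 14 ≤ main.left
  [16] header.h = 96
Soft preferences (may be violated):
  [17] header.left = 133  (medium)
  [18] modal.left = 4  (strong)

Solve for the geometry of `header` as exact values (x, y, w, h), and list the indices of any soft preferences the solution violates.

header = (x=133, y=87, w=94, h=96)
violated soft preferences: none

1. header.x = 133  [main.left = header.left]
2. header.w = 94  [main.w = header.w]
3. header.y = 87  [header.top = main.bottom + 12]
4. header.h = 96  [header.h = 96]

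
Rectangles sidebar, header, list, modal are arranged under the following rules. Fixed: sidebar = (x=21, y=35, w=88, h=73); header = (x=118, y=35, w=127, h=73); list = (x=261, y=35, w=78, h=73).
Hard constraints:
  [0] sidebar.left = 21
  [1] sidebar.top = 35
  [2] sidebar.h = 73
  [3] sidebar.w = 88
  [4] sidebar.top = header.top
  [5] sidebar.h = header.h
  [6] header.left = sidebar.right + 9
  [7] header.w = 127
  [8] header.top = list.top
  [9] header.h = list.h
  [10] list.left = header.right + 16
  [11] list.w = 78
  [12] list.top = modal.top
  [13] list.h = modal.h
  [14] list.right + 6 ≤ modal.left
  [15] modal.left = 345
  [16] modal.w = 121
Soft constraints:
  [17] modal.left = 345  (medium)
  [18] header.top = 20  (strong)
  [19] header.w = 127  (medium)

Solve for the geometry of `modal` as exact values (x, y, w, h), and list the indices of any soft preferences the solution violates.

modal = (x=345, y=35, w=121, h=73)
violated soft preferences: 18

1. modal.y = 35  [list.top = modal.top]
2. modal.h = 73  [list.h = modal.h]
3. modal.x = 345  [modal.left = 345]
4. modal.w = 121  [modal.w = 121]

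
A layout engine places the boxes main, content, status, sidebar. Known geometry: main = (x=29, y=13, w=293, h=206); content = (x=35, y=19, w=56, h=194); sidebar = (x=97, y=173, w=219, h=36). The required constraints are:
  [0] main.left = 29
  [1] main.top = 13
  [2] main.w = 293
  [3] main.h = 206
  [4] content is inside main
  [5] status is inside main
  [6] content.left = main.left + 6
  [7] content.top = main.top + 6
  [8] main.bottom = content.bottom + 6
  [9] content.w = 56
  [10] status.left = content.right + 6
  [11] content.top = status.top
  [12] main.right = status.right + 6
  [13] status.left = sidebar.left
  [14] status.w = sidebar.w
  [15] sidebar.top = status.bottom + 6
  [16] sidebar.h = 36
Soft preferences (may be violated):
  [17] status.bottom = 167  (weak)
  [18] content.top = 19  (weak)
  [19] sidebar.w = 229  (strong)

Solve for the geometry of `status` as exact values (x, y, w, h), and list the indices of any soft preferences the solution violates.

1. status.x = 97  [status.left = content.right + 6]
2. status.y = 19  [content.top = status.top]
3. status.w = 219  [main.right = status.right + 6]
4. status.h = 148  [sidebar.top = status.bottom + 6]

status = (x=97, y=19, w=219, h=148)
violated soft preferences: 19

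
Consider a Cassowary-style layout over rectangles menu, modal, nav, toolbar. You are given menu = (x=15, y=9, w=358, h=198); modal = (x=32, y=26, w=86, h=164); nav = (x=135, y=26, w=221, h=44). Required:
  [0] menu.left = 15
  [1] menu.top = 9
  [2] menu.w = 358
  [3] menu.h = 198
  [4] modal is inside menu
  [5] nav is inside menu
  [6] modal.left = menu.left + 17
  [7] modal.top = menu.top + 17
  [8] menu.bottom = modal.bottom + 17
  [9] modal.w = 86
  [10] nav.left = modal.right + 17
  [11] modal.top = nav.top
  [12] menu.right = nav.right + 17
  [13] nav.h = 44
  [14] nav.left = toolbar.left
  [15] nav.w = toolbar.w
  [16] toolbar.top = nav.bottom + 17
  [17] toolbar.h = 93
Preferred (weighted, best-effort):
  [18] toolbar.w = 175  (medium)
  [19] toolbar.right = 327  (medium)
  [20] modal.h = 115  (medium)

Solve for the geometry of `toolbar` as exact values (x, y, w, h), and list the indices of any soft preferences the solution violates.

1. toolbar.x = 135  [nav.left = toolbar.left]
2. toolbar.w = 221  [nav.w = toolbar.w]
3. toolbar.y = 87  [toolbar.top = nav.bottom + 17]
4. toolbar.h = 93  [toolbar.h = 93]

toolbar = (x=135, y=87, w=221, h=93)
violated soft preferences: 18, 19, 20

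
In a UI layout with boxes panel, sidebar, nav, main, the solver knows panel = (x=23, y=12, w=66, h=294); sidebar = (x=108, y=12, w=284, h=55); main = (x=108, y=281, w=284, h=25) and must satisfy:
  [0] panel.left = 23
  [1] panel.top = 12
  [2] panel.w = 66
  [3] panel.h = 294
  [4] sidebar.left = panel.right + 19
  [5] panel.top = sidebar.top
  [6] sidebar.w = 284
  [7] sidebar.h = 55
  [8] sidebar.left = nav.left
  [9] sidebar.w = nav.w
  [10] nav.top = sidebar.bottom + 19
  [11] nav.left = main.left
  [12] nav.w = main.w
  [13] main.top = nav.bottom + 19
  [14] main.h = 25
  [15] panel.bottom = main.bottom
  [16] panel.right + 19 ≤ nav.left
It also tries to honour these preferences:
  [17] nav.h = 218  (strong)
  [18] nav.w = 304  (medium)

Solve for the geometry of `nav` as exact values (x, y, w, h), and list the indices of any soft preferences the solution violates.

nav = (x=108, y=86, w=284, h=176)
violated soft preferences: 17, 18

1. nav.x = 108  [sidebar.left = nav.left]
2. nav.w = 284  [sidebar.w = nav.w]
3. nav.y = 86  [nav.top = sidebar.bottom + 19]
4. nav.h = 176  [main.top = nav.bottom + 19]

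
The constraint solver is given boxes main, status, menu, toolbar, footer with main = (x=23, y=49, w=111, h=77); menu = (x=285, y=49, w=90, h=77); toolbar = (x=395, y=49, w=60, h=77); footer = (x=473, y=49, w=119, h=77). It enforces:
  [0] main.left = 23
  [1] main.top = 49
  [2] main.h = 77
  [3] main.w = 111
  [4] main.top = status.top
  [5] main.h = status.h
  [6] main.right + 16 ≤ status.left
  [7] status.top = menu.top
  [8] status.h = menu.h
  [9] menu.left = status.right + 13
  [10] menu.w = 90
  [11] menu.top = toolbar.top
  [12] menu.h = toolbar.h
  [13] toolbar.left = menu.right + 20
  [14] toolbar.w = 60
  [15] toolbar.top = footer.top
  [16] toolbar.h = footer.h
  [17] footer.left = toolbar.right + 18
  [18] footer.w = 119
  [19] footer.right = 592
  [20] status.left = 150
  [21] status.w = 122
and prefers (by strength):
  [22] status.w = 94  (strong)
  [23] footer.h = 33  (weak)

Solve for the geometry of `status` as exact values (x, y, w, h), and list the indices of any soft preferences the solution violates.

status = (x=150, y=49, w=122, h=77)
violated soft preferences: 22, 23

1. status.y = 49  [main.top = status.top]
2. status.h = 77  [main.h = status.h]
3. status.x = 150  [status.left = 150]
4. status.w = 122  [status.w = 122]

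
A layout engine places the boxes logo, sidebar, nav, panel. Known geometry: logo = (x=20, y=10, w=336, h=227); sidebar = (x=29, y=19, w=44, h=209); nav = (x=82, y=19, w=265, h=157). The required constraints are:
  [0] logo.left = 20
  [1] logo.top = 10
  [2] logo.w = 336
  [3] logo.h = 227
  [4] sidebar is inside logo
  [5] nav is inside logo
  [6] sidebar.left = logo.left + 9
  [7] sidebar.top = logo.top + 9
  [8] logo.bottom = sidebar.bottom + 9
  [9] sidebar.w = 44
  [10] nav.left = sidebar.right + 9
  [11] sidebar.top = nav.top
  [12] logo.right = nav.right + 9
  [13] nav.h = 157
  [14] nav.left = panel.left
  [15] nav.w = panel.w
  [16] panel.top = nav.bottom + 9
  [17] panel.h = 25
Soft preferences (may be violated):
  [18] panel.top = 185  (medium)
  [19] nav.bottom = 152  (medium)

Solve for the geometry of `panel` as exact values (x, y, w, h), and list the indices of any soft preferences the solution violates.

panel = (x=82, y=185, w=265, h=25)
violated soft preferences: 19

1. panel.x = 82  [nav.left = panel.left]
2. panel.w = 265  [nav.w = panel.w]
3. panel.y = 185  [panel.top = nav.bottom + 9]
4. panel.h = 25  [panel.h = 25]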